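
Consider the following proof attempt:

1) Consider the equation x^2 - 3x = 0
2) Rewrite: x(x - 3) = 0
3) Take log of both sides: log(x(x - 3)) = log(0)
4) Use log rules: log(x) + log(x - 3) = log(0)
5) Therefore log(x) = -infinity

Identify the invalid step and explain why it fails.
Step 3: Take log of both sides: log(x(x - 3)) = log(0)

Step 3 takes the logarithm of both sides, resulting in log(0) on the right side. The logarithm is only defined for positive numbers; log(0) is undefined (approaches negative infinity). This operation is invalid.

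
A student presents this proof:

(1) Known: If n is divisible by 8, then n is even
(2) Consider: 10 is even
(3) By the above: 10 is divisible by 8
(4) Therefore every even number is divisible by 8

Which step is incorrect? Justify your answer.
Step 3: By the above: 10 is divisible by 8

Step 3 commits the fallacy of affirming the consequent. The known fact 'divisible by 8 → even' does NOT imply 'even → divisible by 8'. That would be the converse, which is false. For example, 10 is even but 10 ÷ 8 = 1.25, which is not an integer.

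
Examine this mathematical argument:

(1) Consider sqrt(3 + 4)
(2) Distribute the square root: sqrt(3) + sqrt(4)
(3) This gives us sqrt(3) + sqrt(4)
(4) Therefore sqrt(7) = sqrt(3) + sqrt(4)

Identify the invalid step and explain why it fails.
Step 2: Distribute the square root: sqrt(3) + sqrt(4)

Step 2 incorrectly 'distributes' the square root over addition. The square root function does not distribute: sqrt(a + b) ≠ sqrt(a) + sqrt(b). In fact, sqrt(3 + 4) = sqrt(7) ≈ 2.6458, while sqrt(3) + sqrt(4) ≈ 3.7321.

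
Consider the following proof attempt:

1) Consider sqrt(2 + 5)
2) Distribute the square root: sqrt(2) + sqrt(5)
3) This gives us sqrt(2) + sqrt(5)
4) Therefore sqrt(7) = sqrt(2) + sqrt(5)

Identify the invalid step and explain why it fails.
Step 2: Distribute the square root: sqrt(2) + sqrt(5)

Step 2 incorrectly 'distributes' the square root over addition. The square root function does not distribute: sqrt(a + b) ≠ sqrt(a) + sqrt(b). In fact, sqrt(2 + 5) = sqrt(7) ≈ 2.6458, while sqrt(2) + sqrt(5) ≈ 3.6503.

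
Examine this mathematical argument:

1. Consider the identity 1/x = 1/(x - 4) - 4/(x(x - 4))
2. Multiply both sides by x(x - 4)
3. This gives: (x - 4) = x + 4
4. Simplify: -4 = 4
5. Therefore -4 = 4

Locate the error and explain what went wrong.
Step 3: This gives: (x - 4) = x + 4

Step 3 makes a sign error when clearing denominators. Multiplying -4/(x(x - 4)) by x(x - 4) gives -4, not +4. The correct result is (x - 4) = x - 4, which is trivially true, not (x - 4) = x + 4. (Step 1 is a valid identity: 1/(x - 4) - 4/(x(x - 4)) = (x - 4)/(x(x - 4)) = 1/x.)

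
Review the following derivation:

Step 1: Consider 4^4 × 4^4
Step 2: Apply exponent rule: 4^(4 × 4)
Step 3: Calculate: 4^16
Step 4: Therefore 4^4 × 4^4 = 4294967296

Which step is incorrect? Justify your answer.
Step 2: Apply exponent rule: 4^(4 × 4)

Step 2 incorrectly states that a^b × a^c = a^(b×c). The correct rule is a^b × a^c = a^(b+c). The actual value is 4^4 × 4^4 = 4^8 = 65536, not 4^16 = 4294967296.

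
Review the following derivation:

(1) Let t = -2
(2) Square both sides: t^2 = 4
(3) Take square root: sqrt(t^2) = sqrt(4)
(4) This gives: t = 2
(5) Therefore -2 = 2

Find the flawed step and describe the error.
Step 4: This gives: t = 2

Step 4 incorrectly states that sqrt(t^2) = t. The correct identity is sqrt(t^2) = |t|. Since t = -2 < 0, we have sqrt(t^2) = |-2| = 2, not t = -2.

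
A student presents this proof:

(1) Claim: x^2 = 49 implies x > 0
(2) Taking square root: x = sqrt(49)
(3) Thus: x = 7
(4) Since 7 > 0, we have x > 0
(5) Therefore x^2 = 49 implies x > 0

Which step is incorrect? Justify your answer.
Step 2: Taking square root: x = sqrt(49)

Step 2 takes the square root and assumes the positive root only. The equation x^2 = 49 actually has two solutions: x = 7 and x = -7. The proof silently assumes x > 0 without justification, then uses this assumption to conclude x > 0, which is circular. The counterexample x = -7 shows the claim is false.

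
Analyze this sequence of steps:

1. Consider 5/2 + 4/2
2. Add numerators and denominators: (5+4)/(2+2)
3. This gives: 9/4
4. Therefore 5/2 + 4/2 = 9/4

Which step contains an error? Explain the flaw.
Step 2: Add numerators and denominators: (5+4)/(2+2)

Step 2 incorrectly adds fractions by separately adding numerators and denominators. This is wrong. The correct method requires a common denominator: 5/2 + 4/2 = (5×2 + 4×2)/(2×2) = 18/4 = 9/2. The method used gives 9/4, which is different.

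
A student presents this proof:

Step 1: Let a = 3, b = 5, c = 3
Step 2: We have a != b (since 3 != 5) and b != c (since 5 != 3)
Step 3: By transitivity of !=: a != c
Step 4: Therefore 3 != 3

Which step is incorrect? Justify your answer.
Step 3: By transitivity of !=: a != c

Step 3 incorrectly applies transitivity to the '!=' relation. Transitivity states: if a R b and b R c, then a R c. However, '!=' is not transitive. Counterexample: 3 != 5 and 5 != 3, but 3 = 3 (both equal 3). Transitivity holds for relations like <, <=, =, but not for !=.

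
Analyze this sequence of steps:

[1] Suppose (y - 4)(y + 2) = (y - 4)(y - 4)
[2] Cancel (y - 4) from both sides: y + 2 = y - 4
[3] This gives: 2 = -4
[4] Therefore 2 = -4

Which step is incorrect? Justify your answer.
Step 2: Cancel (y - 4) from both sides: y + 2 = y - 4

Step 2 cancels (y - 4) from both sides. This is only valid if (y - 4) ≠ 0, i.e., y ≠ 4. When y = 4, both sides equal zero regardless of the other factors. The correct approach requires considering y = 4 as a separate case.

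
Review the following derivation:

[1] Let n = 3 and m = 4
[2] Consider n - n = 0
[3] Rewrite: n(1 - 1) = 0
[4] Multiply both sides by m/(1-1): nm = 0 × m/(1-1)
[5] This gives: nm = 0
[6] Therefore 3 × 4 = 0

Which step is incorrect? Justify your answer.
Step 4: Multiply both sides by m/(1-1): nm = 0 × m/(1-1)

Step 4 multiplies both sides by m/(1-1). However, 1-1 = 0, so this is multiplication by m/0, which is undefined. We cannot multiply by an undefined expression.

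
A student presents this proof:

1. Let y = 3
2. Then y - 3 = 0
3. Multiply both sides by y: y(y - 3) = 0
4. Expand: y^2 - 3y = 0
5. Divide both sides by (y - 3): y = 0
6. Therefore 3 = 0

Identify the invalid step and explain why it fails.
Step 5: Divide both sides by (y - 3): y = 0

Step 5 divides both sides by (y - 3). However, since y = 3, we have (y - 3) = 0. Division by zero is undefined, making this step invalid.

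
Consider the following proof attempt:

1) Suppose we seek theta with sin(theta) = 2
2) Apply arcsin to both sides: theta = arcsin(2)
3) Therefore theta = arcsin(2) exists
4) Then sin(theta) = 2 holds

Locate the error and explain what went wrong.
Step 2: Apply arcsin to both sides: theta = arcsin(2)

Step 2 applies arcsin to 2. However, arcsin(x) is only defined for x in [-1, 1] because sin(theta) can only produce values in that range. Since |2| > 1, arcsin(2) is undefined. There is no angle whose sine equals 2.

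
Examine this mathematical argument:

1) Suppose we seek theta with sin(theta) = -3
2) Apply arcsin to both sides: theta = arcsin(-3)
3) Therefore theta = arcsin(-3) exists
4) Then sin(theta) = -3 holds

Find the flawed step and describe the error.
Step 2: Apply arcsin to both sides: theta = arcsin(-3)

Step 2 applies arcsin to -3. However, arcsin(x) is only defined for x in [-1, 1] because sin(theta) can only produce values in that range. Since |-3| > 1, arcsin(-3) is undefined. There is no angle whose sine equals -3.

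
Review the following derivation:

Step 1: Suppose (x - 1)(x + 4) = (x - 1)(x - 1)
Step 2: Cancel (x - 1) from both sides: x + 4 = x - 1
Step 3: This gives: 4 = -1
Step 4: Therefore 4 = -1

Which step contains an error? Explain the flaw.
Step 2: Cancel (x - 1) from both sides: x + 4 = x - 1

Step 2 cancels (x - 1) from both sides. This is only valid if (x - 1) ≠ 0, i.e., x ≠ 1. When x = 1, both sides equal zero regardless of the other factors. The correct approach requires considering x = 1 as a separate case.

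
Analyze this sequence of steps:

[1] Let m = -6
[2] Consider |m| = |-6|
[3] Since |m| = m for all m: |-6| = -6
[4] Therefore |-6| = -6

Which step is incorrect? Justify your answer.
Step 3: Since |m| = m for all m: |-6| = -6

Step 3 incorrectly states that |m| = m for all m. The correct definition is |m| = m when m >= 0, and |m| = -m when m < 0. Since -6 < 0, we have |-6| = -(-6) = 6, not -6.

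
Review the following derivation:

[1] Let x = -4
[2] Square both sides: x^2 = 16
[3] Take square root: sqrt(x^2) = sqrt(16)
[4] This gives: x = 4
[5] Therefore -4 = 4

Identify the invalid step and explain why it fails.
Step 4: This gives: x = 4

Step 4 incorrectly states that sqrt(x^2) = x. The correct identity is sqrt(x^2) = |x|. Since x = -4 < 0, we have sqrt(x^2) = |-4| = 4, not x = -4.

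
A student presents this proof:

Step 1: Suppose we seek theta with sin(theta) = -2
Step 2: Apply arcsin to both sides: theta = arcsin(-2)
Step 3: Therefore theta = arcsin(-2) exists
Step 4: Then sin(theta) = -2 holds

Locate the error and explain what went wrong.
Step 2: Apply arcsin to both sides: theta = arcsin(-2)

Step 2 applies arcsin to -2. However, arcsin(x) is only defined for x in [-1, 1] because sin(theta) can only produce values in that range. Since |-2| > 1, arcsin(-2) is undefined. There is no angle whose sine equals -2.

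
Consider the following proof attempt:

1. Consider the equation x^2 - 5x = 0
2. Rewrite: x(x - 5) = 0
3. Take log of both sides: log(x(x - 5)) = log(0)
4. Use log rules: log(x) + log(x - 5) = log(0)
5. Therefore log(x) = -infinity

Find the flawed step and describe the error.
Step 3: Take log of both sides: log(x(x - 5)) = log(0)

Step 3 takes the logarithm of both sides, resulting in log(0) on the right side. The logarithm is only defined for positive numbers; log(0) is undefined (approaches negative infinity). This operation is invalid.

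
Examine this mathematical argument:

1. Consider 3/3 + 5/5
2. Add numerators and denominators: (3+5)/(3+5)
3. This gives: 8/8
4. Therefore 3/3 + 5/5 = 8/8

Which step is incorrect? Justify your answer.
Step 2: Add numerators and denominators: (3+5)/(3+5)

Step 2 incorrectly adds fractions by separately adding numerators and denominators. This is wrong. The correct method requires a common denominator: 3/3 + 5/5 = (3×5 + 5×3)/(3×5) = 30/15 = 2. The method used gives 8/8, which is different.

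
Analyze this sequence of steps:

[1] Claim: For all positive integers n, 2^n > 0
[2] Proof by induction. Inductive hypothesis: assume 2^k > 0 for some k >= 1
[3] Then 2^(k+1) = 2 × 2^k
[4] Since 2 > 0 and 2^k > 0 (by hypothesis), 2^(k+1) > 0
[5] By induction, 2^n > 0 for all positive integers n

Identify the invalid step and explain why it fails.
Step 5: By induction, 2^n > 0 for all positive integers n

Step 5 concludes the proof by induction, but no base case was ever established. A valid induction proof requires: (1) a base case proving 2^1 > 0, and (2) an inductive step showing IF 2^k > 0 THEN 2^(k+1) > 0. Steps 2-4 correctly establish the inductive step, but without the base case the conclusion in step 5 does not follow.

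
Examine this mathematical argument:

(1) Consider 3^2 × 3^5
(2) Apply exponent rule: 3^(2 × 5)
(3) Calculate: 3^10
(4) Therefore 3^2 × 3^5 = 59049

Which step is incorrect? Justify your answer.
Step 2: Apply exponent rule: 3^(2 × 5)

Step 2 incorrectly states that a^b × a^c = a^(b×c). The correct rule is a^b × a^c = a^(b+c). The actual value is 3^2 × 3^5 = 3^7 = 2187, not 3^10 = 59049.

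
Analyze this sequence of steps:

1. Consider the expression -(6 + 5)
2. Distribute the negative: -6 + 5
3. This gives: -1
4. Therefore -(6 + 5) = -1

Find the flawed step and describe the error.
Step 2: Distribute the negative: -6 + 5

Step 2 incorrectly distributes the negative sign. The correct distribution is -(6 + 5) = -6 - 5 = -11. The negative must be applied to both terms, not just the first. The error treats -(6 + 5) as -6 + 5, which equals -1 instead of -11.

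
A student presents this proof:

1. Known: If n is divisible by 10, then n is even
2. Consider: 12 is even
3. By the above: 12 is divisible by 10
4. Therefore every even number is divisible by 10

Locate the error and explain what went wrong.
Step 3: By the above: 12 is divisible by 10

Step 3 commits the fallacy of affirming the consequent. The known fact 'divisible by 10 → even' does NOT imply 'even → divisible by 10'. That would be the converse, which is false. For example, 12 is even but 12 ÷ 10 = 1.20, which is not an integer.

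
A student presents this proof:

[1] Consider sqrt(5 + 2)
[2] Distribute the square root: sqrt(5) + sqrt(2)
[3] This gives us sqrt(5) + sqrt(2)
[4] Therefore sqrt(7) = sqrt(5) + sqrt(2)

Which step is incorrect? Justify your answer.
Step 2: Distribute the square root: sqrt(5) + sqrt(2)

Step 2 incorrectly 'distributes' the square root over addition. The square root function does not distribute: sqrt(a + b) ≠ sqrt(a) + sqrt(b). In fact, sqrt(5 + 2) = sqrt(7) ≈ 2.6458, while sqrt(5) + sqrt(2) ≈ 3.6503.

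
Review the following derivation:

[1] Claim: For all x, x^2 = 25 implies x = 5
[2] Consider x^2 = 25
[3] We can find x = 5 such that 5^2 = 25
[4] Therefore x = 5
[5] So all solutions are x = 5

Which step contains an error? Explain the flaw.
Step 4: Therefore x = 5

Step 4 incorrectly concludes that x = 5 is the only solution. The proof shows that x = 5 is A solution (existence), but does not show it is the ONLY solution (uniqueness). In fact, x = -5 is also a solution since (-5)^2 = 25. Finding one solution doesn't prove there are no others.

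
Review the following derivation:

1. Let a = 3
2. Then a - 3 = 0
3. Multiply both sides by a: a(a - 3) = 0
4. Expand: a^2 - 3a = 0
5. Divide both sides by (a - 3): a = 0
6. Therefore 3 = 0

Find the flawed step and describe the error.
Step 5: Divide both sides by (a - 3): a = 0

Step 5 divides both sides by (a - 3). However, since a = 3, we have (a - 3) = 0. Division by zero is undefined, making this step invalid.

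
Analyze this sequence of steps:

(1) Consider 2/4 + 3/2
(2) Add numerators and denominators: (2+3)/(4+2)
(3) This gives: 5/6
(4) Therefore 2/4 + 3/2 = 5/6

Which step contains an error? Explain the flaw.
Step 2: Add numerators and denominators: (2+3)/(4+2)

Step 2 incorrectly adds fractions by separately adding numerators and denominators. This is wrong. The correct method requires a common denominator: 2/4 + 3/2 = (2×2 + 3×4)/(4×2) = 16/8 = 2. The method used gives 5/6, which is different.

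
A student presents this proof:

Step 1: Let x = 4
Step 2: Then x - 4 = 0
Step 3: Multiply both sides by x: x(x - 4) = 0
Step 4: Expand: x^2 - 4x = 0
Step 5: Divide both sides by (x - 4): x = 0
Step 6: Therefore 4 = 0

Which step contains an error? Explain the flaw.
Step 5: Divide both sides by (x - 4): x = 0

Step 5 divides both sides by (x - 4). However, since x = 4, we have (x - 4) = 0. Division by zero is undefined, making this step invalid.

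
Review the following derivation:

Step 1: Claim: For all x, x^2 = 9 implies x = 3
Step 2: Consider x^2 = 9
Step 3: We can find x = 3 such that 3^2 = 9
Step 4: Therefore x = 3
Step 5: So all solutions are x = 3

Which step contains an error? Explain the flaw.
Step 4: Therefore x = 3

Step 4 incorrectly concludes that x = 3 is the only solution. The proof shows that x = 3 is A solution (existence), but does not show it is the ONLY solution (uniqueness). In fact, x = -3 is also a solution since (-3)^2 = 9. Finding one solution doesn't prove there are no others.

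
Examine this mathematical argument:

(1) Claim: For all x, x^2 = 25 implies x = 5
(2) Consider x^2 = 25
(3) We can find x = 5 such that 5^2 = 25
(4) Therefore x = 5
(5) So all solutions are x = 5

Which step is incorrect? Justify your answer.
Step 4: Therefore x = 5

Step 4 incorrectly concludes that x = 5 is the only solution. The proof shows that x = 5 is A solution (existence), but does not show it is the ONLY solution (uniqueness). In fact, x = -5 is also a solution since (-5)^2 = 25. Finding one solution doesn't prove there are no others.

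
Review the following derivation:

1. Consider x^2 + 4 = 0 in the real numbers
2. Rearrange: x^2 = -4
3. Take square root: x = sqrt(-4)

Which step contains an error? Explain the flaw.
Step 3: Take square root: x = sqrt(-4)

Step 3 takes the square root of -4, which is negative. In the real number system, the square root of a negative number is undefined. The equation x^2 + 4 = 0 has no real solutions. Square roots of negative numbers only exist in the complex numbers.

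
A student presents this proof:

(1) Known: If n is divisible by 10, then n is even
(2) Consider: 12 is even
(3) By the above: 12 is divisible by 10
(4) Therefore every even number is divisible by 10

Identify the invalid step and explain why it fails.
Step 3: By the above: 12 is divisible by 10

Step 3 commits the fallacy of affirming the consequent. The known fact 'divisible by 10 → even' does NOT imply 'even → divisible by 10'. That would be the converse, which is false. For example, 12 is even but 12 ÷ 10 = 1.20, which is not an integer.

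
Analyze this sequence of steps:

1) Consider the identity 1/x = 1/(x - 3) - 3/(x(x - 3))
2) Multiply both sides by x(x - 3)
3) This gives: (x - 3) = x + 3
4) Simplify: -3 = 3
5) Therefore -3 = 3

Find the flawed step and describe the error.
Step 3: This gives: (x - 3) = x + 3

Step 3 makes a sign error when clearing denominators. Multiplying -3/(x(x - 3)) by x(x - 3) gives -3, not +3. The correct result is (x - 3) = x - 3, which is trivially true, not (x - 3) = x + 3. (Step 1 is a valid identity: 1/(x - 3) - 3/(x(x - 3)) = (x - 3)/(x(x - 3)) = 1/x.)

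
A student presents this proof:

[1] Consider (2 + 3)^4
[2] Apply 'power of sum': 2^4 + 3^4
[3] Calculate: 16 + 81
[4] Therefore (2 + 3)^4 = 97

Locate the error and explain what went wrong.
Step 2: Apply 'power of sum': 2^4 + 3^4

Step 2 incorrectly applies a non-existent rule '(a+b)^n = a^n + b^n'. This is false in general. The correct expansion uses the binomial theorem. The actual value is (2 + 3)^4 = 5^4 = 625, not 97.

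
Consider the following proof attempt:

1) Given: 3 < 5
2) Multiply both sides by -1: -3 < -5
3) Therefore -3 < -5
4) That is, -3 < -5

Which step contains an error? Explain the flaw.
Step 2: Multiply both sides by -1: -3 < -5

Step 2 multiplies both sides by -1 but fails to reverse the inequality sign. When multiplying (or dividing) an inequality by a negative number, the direction must be reversed. Since 3 < 5, we should get -3 > -5, i.e., -3 > -5.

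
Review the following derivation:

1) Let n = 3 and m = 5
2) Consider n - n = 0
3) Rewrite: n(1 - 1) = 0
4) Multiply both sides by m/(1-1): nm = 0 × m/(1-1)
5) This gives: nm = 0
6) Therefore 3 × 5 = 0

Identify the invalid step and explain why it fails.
Step 4: Multiply both sides by m/(1-1): nm = 0 × m/(1-1)

Step 4 multiplies both sides by m/(1-1). However, 1-1 = 0, so this is multiplication by m/0, which is undefined. We cannot multiply by an undefined expression.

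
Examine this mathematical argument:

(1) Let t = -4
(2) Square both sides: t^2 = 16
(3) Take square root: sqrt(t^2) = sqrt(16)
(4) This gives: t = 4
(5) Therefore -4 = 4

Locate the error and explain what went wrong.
Step 4: This gives: t = 4

Step 4 incorrectly states that sqrt(t^2) = t. The correct identity is sqrt(t^2) = |t|. Since t = -4 < 0, we have sqrt(t^2) = |-4| = 4, not t = -4.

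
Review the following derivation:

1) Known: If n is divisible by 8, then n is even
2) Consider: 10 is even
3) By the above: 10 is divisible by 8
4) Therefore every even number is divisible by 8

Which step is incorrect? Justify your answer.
Step 3: By the above: 10 is divisible by 8

Step 3 commits the fallacy of affirming the consequent. The known fact 'divisible by 8 → even' does NOT imply 'even → divisible by 8'. That would be the converse, which is false. For example, 10 is even but 10 ÷ 8 = 1.25, which is not an integer.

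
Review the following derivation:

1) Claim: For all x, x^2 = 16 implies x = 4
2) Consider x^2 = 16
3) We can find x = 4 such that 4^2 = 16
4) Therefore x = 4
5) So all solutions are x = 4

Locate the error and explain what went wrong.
Step 4: Therefore x = 4

Step 4 incorrectly concludes that x = 4 is the only solution. The proof shows that x = 4 is A solution (existence), but does not show it is the ONLY solution (uniqueness). In fact, x = -4 is also a solution since (-4)^2 = 16. Finding one solution doesn't prove there are no others.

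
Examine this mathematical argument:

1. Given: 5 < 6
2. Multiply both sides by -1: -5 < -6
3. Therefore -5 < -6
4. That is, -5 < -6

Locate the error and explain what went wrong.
Step 2: Multiply both sides by -1: -5 < -6

Step 2 multiplies both sides by -1 but fails to reverse the inequality sign. When multiplying (or dividing) an inequality by a negative number, the direction must be reversed. Since 5 < 6, we should get -5 > -6, i.e., -5 > -6.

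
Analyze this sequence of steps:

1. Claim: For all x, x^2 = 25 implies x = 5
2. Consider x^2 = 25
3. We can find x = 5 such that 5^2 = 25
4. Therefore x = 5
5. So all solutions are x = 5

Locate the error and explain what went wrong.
Step 4: Therefore x = 5

Step 4 incorrectly concludes that x = 5 is the only solution. The proof shows that x = 5 is A solution (existence), but does not show it is the ONLY solution (uniqueness). In fact, x = -5 is also a solution since (-5)^2 = 25. Finding one solution doesn't prove there are no others.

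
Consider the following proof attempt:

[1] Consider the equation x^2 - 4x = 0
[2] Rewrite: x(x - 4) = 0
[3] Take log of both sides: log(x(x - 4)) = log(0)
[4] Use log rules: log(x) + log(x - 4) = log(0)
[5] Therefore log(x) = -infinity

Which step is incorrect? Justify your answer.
Step 3: Take log of both sides: log(x(x - 4)) = log(0)

Step 3 takes the logarithm of both sides, resulting in log(0) on the right side. The logarithm is only defined for positive numbers; log(0) is undefined (approaches negative infinity). This operation is invalid.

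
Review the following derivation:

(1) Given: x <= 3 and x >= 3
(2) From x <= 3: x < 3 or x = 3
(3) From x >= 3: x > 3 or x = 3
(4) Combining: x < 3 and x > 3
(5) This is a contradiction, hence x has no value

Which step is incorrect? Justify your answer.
Step 4: Combining: x < 3 and x > 3

Step 4 incorrectly combines the conditions. From x <= 3 and x >= 3, the intersection is x = 3. The error treats the 'or' cases as 'and' requirements. The correct conclusion is that x = 3 is the unique solution, not that no solution exists.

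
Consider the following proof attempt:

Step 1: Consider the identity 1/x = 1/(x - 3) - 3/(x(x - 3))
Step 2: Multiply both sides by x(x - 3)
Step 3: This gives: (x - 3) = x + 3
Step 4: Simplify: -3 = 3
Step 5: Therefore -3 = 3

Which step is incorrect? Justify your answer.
Step 3: This gives: (x - 3) = x + 3

Step 3 makes a sign error when clearing denominators. Multiplying -3/(x(x - 3)) by x(x - 3) gives -3, not +3. The correct result is (x - 3) = x - 3, which is trivially true, not (x - 3) = x + 3. (Step 1 is a valid identity: 1/(x - 3) - 3/(x(x - 3)) = (x - 3)/(x(x - 3)) = 1/x.)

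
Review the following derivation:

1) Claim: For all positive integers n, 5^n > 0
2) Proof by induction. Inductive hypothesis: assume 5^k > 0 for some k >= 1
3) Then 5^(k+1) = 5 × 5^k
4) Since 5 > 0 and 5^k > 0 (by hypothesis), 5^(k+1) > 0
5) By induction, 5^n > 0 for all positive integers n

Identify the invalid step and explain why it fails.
Step 5: By induction, 5^n > 0 for all positive integers n

Step 5 concludes the proof by induction, but no base case was ever established. A valid induction proof requires: (1) a base case proving 5^1 > 0, and (2) an inductive step showing IF 5^k > 0 THEN 5^(k+1) > 0. Steps 2-4 correctly establish the inductive step, but without the base case the conclusion in step 5 does not follow.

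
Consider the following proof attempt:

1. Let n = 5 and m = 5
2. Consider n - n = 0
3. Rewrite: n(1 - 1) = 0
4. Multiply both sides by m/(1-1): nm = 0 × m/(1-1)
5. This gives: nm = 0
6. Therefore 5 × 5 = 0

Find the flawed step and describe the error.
Step 4: Multiply both sides by m/(1-1): nm = 0 × m/(1-1)

Step 4 multiplies both sides by m/(1-1). However, 1-1 = 0, so this is multiplication by m/0, which is undefined. We cannot multiply by an undefined expression.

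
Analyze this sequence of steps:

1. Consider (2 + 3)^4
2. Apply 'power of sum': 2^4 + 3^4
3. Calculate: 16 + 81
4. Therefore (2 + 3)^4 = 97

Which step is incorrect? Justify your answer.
Step 2: Apply 'power of sum': 2^4 + 3^4

Step 2 incorrectly applies a non-existent rule '(a+b)^n = a^n + b^n'. This is false in general. The correct expansion uses the binomial theorem. The actual value is (2 + 3)^4 = 5^4 = 625, not 97.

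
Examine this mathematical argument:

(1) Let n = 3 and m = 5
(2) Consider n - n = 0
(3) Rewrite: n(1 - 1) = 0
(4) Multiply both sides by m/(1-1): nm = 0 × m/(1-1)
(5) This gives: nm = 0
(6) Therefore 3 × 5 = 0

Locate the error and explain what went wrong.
Step 4: Multiply both sides by m/(1-1): nm = 0 × m/(1-1)

Step 4 multiplies both sides by m/(1-1). However, 1-1 = 0, so this is multiplication by m/0, which is undefined. We cannot multiply by an undefined expression.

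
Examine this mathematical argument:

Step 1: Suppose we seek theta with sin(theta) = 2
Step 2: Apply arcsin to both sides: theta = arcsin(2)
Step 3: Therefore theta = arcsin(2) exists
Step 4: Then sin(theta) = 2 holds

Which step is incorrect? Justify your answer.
Step 2: Apply arcsin to both sides: theta = arcsin(2)

Step 2 applies arcsin to 2. However, arcsin(x) is only defined for x in [-1, 1] because sin(theta) can only produce values in that range. Since |2| > 1, arcsin(2) is undefined. There is no angle whose sine equals 2.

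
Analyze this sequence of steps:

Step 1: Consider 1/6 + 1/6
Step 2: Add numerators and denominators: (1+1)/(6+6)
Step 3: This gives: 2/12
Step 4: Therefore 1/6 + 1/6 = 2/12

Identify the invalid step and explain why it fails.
Step 2: Add numerators and denominators: (1+1)/(6+6)

Step 2 incorrectly adds fractions by separately adding numerators and denominators. This is wrong. The correct method requires a common denominator: 1/6 + 1/6 = (1×6 + 1×6)/(6×6) = 12/36 = 1/3. The method used gives 2/12, which is different.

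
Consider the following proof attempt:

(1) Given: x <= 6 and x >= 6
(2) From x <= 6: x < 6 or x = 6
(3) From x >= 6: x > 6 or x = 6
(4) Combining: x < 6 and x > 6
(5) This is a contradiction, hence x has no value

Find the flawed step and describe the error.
Step 4: Combining: x < 6 and x > 6

Step 4 incorrectly combines the conditions. From x <= 6 and x >= 6, the intersection is x = 6. The error treats the 'or' cases as 'and' requirements. The correct conclusion is that x = 6 is the unique solution, not that no solution exists.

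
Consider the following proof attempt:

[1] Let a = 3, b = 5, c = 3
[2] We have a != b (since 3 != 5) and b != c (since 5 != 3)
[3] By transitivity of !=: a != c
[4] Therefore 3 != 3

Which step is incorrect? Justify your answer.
Step 3: By transitivity of !=: a != c

Step 3 incorrectly applies transitivity to the '!=' relation. Transitivity states: if a R b and b R c, then a R c. However, '!=' is not transitive. Counterexample: 3 != 5 and 5 != 3, but 3 = 3 (both equal 3). Transitivity holds for relations like <, <=, =, but not for !=.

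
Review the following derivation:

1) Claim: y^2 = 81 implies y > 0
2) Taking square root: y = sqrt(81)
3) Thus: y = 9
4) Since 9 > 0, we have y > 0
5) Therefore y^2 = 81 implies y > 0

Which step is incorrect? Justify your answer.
Step 2: Taking square root: y = sqrt(81)

Step 2 takes the square root and assumes the positive root only. The equation y^2 = 81 actually has two solutions: y = 9 and y = -9. The proof silently assumes y > 0 without justification, then uses this assumption to conclude y > 0, which is circular. The counterexample y = -9 shows the claim is false.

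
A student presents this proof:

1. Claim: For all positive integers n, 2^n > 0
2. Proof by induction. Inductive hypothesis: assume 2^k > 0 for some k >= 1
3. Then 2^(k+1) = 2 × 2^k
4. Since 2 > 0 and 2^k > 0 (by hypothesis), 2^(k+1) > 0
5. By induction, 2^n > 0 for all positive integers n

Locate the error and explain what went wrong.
Step 5: By induction, 2^n > 0 for all positive integers n

Step 5 concludes the proof by induction, but no base case was ever established. A valid induction proof requires: (1) a base case proving 2^1 > 0, and (2) an inductive step showing IF 2^k > 0 THEN 2^(k+1) > 0. Steps 2-4 correctly establish the inductive step, but without the base case the conclusion in step 5 does not follow.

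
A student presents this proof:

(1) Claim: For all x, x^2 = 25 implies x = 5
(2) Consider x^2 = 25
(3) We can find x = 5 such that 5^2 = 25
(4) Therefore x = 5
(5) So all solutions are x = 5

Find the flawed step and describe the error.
Step 4: Therefore x = 5

Step 4 incorrectly concludes that x = 5 is the only solution. The proof shows that x = 5 is A solution (existence), but does not show it is the ONLY solution (uniqueness). In fact, x = -5 is also a solution since (-5)^2 = 25. Finding one solution doesn't prove there are no others.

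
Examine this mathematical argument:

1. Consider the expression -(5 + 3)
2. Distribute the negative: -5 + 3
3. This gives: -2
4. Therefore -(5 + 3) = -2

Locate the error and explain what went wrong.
Step 2: Distribute the negative: -5 + 3

Step 2 incorrectly distributes the negative sign. The correct distribution is -(5 + 3) = -5 - 3 = -8. The negative must be applied to both terms, not just the first. The error treats -(5 + 3) as -5 + 3, which equals -2 instead of -8.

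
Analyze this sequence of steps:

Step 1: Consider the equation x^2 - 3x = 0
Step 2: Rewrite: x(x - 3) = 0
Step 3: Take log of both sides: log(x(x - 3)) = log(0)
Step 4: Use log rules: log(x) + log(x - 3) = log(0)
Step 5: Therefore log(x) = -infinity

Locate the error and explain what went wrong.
Step 3: Take log of both sides: log(x(x - 3)) = log(0)

Step 3 takes the logarithm of both sides, resulting in log(0) on the right side. The logarithm is only defined for positive numbers; log(0) is undefined (approaches negative infinity). This operation is invalid.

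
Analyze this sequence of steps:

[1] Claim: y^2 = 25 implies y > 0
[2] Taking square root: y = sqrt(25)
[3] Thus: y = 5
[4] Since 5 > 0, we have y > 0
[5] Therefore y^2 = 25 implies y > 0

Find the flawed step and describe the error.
Step 2: Taking square root: y = sqrt(25)

Step 2 takes the square root and assumes the positive root only. The equation y^2 = 25 actually has two solutions: y = 5 and y = -5. The proof silently assumes y > 0 without justification, then uses this assumption to conclude y > 0, which is circular. The counterexample y = -5 shows the claim is false.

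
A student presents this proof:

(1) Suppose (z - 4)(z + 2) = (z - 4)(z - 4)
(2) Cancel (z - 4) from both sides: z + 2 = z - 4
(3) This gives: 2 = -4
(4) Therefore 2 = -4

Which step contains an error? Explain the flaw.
Step 2: Cancel (z - 4) from both sides: z + 2 = z - 4

Step 2 cancels (z - 4) from both sides. This is only valid if (z - 4) ≠ 0, i.e., z ≠ 4. When z = 4, both sides equal zero regardless of the other factors. The correct approach requires considering z = 4 as a separate case.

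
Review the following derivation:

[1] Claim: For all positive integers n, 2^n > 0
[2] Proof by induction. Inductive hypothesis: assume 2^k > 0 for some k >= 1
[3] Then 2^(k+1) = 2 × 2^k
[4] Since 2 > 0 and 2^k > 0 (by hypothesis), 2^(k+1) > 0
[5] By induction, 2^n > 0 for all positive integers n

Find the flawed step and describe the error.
Step 5: By induction, 2^n > 0 for all positive integers n

Step 5 concludes the proof by induction, but no base case was ever established. A valid induction proof requires: (1) a base case proving 2^1 > 0, and (2) an inductive step showing IF 2^k > 0 THEN 2^(k+1) > 0. Steps 2-4 correctly establish the inductive step, but without the base case the conclusion in step 5 does not follow.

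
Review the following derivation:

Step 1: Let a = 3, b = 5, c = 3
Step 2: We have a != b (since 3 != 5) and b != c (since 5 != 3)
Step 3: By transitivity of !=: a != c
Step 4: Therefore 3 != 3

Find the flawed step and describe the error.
Step 3: By transitivity of !=: a != c

Step 3 incorrectly applies transitivity to the '!=' relation. Transitivity states: if a R b and b R c, then a R c. However, '!=' is not transitive. Counterexample: 3 != 5 and 5 != 3, but 3 = 3 (both equal 3). Transitivity holds for relations like <, <=, =, but not for !=.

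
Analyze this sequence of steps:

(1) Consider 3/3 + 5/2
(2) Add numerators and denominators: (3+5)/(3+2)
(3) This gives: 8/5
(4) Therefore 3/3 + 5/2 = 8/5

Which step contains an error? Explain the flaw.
Step 2: Add numerators and denominators: (3+5)/(3+2)

Step 2 incorrectly adds fractions by separately adding numerators and denominators. This is wrong. The correct method requires a common denominator: 3/3 + 5/2 = (3×2 + 5×3)/(3×2) = 21/6 = 7/2. The method used gives 8/5, which is different.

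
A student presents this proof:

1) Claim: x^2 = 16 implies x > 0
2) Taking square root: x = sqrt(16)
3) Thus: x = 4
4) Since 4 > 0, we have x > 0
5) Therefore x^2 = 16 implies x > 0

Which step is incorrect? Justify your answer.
Step 2: Taking square root: x = sqrt(16)

Step 2 takes the square root and assumes the positive root only. The equation x^2 = 16 actually has two solutions: x = 4 and x = -4. The proof silently assumes x > 0 without justification, then uses this assumption to conclude x > 0, which is circular. The counterexample x = -4 shows the claim is false.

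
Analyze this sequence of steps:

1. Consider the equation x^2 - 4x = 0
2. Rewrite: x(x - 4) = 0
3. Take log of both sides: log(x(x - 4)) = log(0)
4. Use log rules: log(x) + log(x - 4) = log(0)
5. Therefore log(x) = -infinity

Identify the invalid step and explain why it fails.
Step 3: Take log of both sides: log(x(x - 4)) = log(0)

Step 3 takes the logarithm of both sides, resulting in log(0) on the right side. The logarithm is only defined for positive numbers; log(0) is undefined (approaches negative infinity). This operation is invalid.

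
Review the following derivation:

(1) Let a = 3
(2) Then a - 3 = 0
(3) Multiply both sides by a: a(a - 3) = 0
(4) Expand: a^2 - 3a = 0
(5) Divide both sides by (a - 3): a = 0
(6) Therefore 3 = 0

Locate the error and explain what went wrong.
Step 5: Divide both sides by (a - 3): a = 0

Step 5 divides both sides by (a - 3). However, since a = 3, we have (a - 3) = 0. Division by zero is undefined, making this step invalid.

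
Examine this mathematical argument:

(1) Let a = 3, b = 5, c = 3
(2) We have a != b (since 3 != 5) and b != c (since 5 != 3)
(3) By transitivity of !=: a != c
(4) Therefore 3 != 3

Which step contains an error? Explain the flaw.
Step 3: By transitivity of !=: a != c

Step 3 incorrectly applies transitivity to the '!=' relation. Transitivity states: if a R b and b R c, then a R c. However, '!=' is not transitive. Counterexample: 3 != 5 and 5 != 3, but 3 = 3 (both equal 3). Transitivity holds for relations like <, <=, =, but not for !=.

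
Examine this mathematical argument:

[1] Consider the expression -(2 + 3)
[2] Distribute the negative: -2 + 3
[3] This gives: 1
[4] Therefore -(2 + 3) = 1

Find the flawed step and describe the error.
Step 2: Distribute the negative: -2 + 3

Step 2 incorrectly distributes the negative sign. The correct distribution is -(2 + 3) = -2 - 3 = -5. The negative must be applied to both terms, not just the first. The error treats -(2 + 3) as -2 + 3, which equals 1 instead of -5.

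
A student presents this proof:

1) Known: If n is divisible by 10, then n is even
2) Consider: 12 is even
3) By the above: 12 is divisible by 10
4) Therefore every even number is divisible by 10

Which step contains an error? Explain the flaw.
Step 3: By the above: 12 is divisible by 10

Step 3 commits the fallacy of affirming the consequent. The known fact 'divisible by 10 → even' does NOT imply 'even → divisible by 10'. That would be the converse, which is false. For example, 12 is even but 12 ÷ 10 = 1.20, which is not an integer.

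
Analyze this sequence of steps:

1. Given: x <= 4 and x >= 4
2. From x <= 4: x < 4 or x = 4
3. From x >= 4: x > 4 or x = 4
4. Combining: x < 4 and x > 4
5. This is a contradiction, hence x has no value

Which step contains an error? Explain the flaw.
Step 4: Combining: x < 4 and x > 4

Step 4 incorrectly combines the conditions. From x <= 4 and x >= 4, the intersection is x = 4. The error treats the 'or' cases as 'and' requirements. The correct conclusion is that x = 4 is the unique solution, not that no solution exists.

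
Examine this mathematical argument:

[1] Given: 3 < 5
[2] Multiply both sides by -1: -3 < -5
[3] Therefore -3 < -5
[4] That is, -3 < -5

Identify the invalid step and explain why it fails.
Step 2: Multiply both sides by -1: -3 < -5

Step 2 multiplies both sides by -1 but fails to reverse the inequality sign. When multiplying (or dividing) an inequality by a negative number, the direction must be reversed. Since 3 < 5, we should get -3 > -5, i.e., -3 > -5.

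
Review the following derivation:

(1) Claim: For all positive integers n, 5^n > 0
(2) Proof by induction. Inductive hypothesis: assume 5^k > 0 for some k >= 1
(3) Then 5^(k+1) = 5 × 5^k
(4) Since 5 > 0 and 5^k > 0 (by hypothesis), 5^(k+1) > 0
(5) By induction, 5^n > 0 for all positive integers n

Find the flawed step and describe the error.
Step 5: By induction, 5^n > 0 for all positive integers n

Step 5 concludes the proof by induction, but no base case was ever established. A valid induction proof requires: (1) a base case proving 5^1 > 0, and (2) an inductive step showing IF 5^k > 0 THEN 5^(k+1) > 0. Steps 2-4 correctly establish the inductive step, but without the base case the conclusion in step 5 does not follow.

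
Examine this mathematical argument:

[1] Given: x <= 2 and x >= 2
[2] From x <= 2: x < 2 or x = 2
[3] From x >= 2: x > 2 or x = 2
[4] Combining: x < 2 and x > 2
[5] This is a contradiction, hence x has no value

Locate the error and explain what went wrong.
Step 4: Combining: x < 2 and x > 2

Step 4 incorrectly combines the conditions. From x <= 2 and x >= 2, the intersection is x = 2. The error treats the 'or' cases as 'and' requirements. The correct conclusion is that x = 2 is the unique solution, not that no solution exists.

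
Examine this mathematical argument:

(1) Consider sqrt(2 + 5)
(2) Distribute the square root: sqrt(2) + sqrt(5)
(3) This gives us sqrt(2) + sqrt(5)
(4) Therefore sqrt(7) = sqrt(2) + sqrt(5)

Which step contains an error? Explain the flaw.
Step 2: Distribute the square root: sqrt(2) + sqrt(5)

Step 2 incorrectly 'distributes' the square root over addition. The square root function does not distribute: sqrt(a + b) ≠ sqrt(a) + sqrt(b). In fact, sqrt(2 + 5) = sqrt(7) ≈ 2.6458, while sqrt(2) + sqrt(5) ≈ 3.6503.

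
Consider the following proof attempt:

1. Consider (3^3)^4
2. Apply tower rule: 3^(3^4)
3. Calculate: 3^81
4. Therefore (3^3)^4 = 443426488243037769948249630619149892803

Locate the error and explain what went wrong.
Step 2: Apply tower rule: 3^(3^4)

Step 2 incorrectly states that (a^b)^c = a^(b^c). The correct rule is (a^b)^c = a^(b×c). The actual value is (3^3)^4 = 3^12 = 531441, not 3^81 = 443426488243037769948249630619149892803.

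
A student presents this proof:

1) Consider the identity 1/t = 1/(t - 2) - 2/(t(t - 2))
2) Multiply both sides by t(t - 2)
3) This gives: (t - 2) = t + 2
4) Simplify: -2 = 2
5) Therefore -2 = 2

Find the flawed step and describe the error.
Step 3: This gives: (t - 2) = t + 2

Step 3 makes a sign error when clearing denominators. Multiplying -2/(t(t - 2)) by t(t - 2) gives -2, not +2. The correct result is (t - 2) = t - 2, which is trivially true, not (t - 2) = t + 2. (Step 1 is a valid identity: 1/(t - 2) - 2/(t(t - 2)) = (t - 2)/(t(t - 2)) = 1/t.)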